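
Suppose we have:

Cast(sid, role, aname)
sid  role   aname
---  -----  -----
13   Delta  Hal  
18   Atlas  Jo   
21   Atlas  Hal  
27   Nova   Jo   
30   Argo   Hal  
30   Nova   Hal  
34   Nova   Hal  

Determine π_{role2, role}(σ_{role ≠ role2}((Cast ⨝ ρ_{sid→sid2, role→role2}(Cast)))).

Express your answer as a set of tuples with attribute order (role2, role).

ρ[sid→sid2, role→role2]: schema becomes (sid2, role2, aname); tuples unchanged.
Natural join on aname: {(13, Delta, Hal, 13, Delta), (13, Delta, Hal, 21, Atlas), (13, Delta, Hal, 30, Argo), (13, Delta, Hal, 30, Nova), (13, Delta, Hal, 34, Nova), (18, Atlas, Jo, 18, Atlas), (18, Atlas, Jo, 27, Nova), (21, Atlas, Hal, 13, Delta), (21, Atlas, Hal, 21, Atlas), (21, Atlas, Hal, 30, Argo), (21, Atlas, Hal, 30, Nova), (21, Atlas, Hal, 34, Nova), (27, Nova, Jo, 18, Atlas), (27, Nova, Jo, 27, Nova), (30, Argo, Hal, 13, Delta), (30, Argo, Hal, 21, Atlas), (30, Argo, Hal, 30, Argo), (30, Argo, Hal, 30, Nova), (30, Argo, Hal, 34, Nova), (30, Nova, Hal, 13, Delta), (30, Nova, Hal, 21, Atlas), (30, Nova, Hal, 30, Argo), (30, Nova, Hal, 30, Nova), (30, Nova, Hal, 34, Nova), (34, Nova, Hal, 13, Delta), (34, Nova, Hal, 21, Atlas), (34, Nova, Hal, 30, Argo), (34, Nova, Hal, 30, Nova), (34, Nova, Hal, 34, Nova)}
σ[role ≠ role2]: keep tuples satisfying role ≠ role2 → {(13, Delta, Hal, 21, Atlas), (13, Delta, Hal, 30, Argo), (13, Delta, Hal, 30, Nova), (13, Delta, Hal, 34, Nova), (18, Atlas, Jo, 27, Nova), (21, Atlas, Hal, 13, Delta), (21, Atlas, Hal, 30, Argo), (21, Atlas, Hal, 30, Nova), (21, Atlas, Hal, 34, Nova), (27, Nova, Jo, 18, Atlas), (30, Argo, Hal, 13, Delta), (30, Argo, Hal, 21, Atlas), (30, Argo, Hal, 30, Nova), (30, Argo, Hal, 34, Nova), (30, Nova, Hal, 13, Delta), (30, Nova, Hal, 21, Atlas), (30, Nova, Hal, 30, Argo), (34, Nova, Hal, 13, Delta), (34, Nova, Hal, 21, Atlas), (34, Nova, Hal, 30, Argo)}
π_{role2, role} gives {(Argo, Atlas), (Argo, Delta), (Argo, Nova), (Atlas, Argo), (Atlas, Delta), (Atlas, Nova), (Delta, Argo), (Delta, Atlas), (Delta, Nova), (Nova, Argo), (Nova, Atlas), (Nova, Delta)} (8 duplicate(s) eliminated).

{(Argo, Atlas), (Argo, Delta), (Argo, Nova), (Atlas, Argo), (Atlas, Delta), (Atlas, Nova), (Delta, Argo), (Delta, Atlas), (Delta, Nova), (Nova, Argo), (Nova, Atlas), (Nova, Delta)}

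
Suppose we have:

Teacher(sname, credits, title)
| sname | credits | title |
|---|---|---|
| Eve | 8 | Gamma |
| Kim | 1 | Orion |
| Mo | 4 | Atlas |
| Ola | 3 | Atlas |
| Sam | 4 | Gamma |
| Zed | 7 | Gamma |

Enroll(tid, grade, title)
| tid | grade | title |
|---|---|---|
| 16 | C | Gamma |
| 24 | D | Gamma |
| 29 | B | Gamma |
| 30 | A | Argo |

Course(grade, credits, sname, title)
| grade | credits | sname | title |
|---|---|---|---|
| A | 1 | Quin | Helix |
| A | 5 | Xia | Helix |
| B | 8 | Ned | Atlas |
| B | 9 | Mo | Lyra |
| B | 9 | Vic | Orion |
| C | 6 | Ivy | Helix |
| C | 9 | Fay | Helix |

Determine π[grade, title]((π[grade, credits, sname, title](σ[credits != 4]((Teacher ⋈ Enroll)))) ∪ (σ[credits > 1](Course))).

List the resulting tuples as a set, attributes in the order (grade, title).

Joining Teacher and Enroll on title yields {(Eve, 8, Gamma, 16, C), (Eve, 8, Gamma, 24, D), (Eve, 8, Gamma, 29, B), (Sam, 4, Gamma, 16, C), (Sam, 4, Gamma, 24, D), (Sam, 4, Gamma, 29, B), (Zed, 7, Gamma, 16, C), (Zed, 7, Gamma, 24, D), (Zed, 7, Gamma, 29, B)}.
σ[credits != 4]: keep tuples satisfying credits != 4 → {(Eve, 8, Gamma, 16, C), (Eve, 8, Gamma, 24, D), (Eve, 8, Gamma, 29, B), (Zed, 7, Gamma, 16, C), (Zed, 7, Gamma, 24, D), (Zed, 7, Gamma, 29, B)}
π_{grade, credits, sname, title} gives {(B, 7, Zed, Gamma), (B, 8, Eve, Gamma), (C, 7, Zed, Gamma), (C, 8, Eve, Gamma), (D, 7, Zed, Gamma), (D, 8, Eve, Gamma)}.
σ[credits > 1]: keep tuples satisfying credits > 1 → {(A, 5, Xia, Helix), (B, 8, Ned, Atlas), (B, 9, Mo, Lyra), (B, 9, Vic, Orion), (C, 6, Ivy, Helix), (C, 9, Fay, Helix)}
Taking the union: {(A, 5, Xia, Helix), (B, 7, Zed, Gamma), (B, 8, Eve, Gamma), (B, 8, Ned, Atlas), (B, 9, Mo, Lyra), (B, 9, Vic, Orion), (C, 6, Ivy, Helix), (C, 7, Zed, Gamma), (C, 8, Eve, Gamma), (C, 9, Fay, Helix), (D, 7, Zed, Gamma), (D, 8, Eve, Gamma)}
π_{grade, title} gives {(A, Helix), (B, Atlas), (B, Gamma), (B, Lyra), (B, Orion), (C, Gamma), (C, Helix), (D, Gamma)} (4 duplicate(s) eliminated).

{(A, Helix), (B, Atlas), (B, Gamma), (B, Lyra), (B, Orion), (C, Gamma), (C, Helix), (D, Gamma)}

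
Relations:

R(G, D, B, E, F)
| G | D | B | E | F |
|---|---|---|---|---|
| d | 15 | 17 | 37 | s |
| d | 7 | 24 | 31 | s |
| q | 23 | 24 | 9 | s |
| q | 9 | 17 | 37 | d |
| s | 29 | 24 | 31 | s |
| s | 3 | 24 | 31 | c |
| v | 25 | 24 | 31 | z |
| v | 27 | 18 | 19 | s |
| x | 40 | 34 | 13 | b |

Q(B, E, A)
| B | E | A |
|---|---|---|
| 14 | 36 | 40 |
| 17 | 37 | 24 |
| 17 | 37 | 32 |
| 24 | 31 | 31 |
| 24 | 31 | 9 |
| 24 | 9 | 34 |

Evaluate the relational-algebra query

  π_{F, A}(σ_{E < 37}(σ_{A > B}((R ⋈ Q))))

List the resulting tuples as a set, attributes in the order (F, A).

{(c, 31), (s, 31), (s, 34), (z, 31)}

Joining R and Q on B, E yields {(d, 15, 17, 37, s, 24), (d, 15, 17, 37, s, 32), (d, 7, 24, 31, s, 31), (d, 7, 24, 31, s, 9), (q, 23, 24, 9, s, 34), (q, 9, 17, 37, d, 24), (q, 9, 17, 37, d, 32), (s, 29, 24, 31, s, 31), (s, 29, 24, 31, s, 9), (s, 3, 24, 31, c, 31), (s, 3, 24, 31, c, 9), (v, 25, 24, 31, z, 31), (v, 25, 24, 31, z, 9)}.
Selection A > B: {(d, 15, 17, 37, s, 24), (d, 15, 17, 37, s, 32), (d, 7, 24, 31, s, 31), (q, 23, 24, 9, s, 34), (q, 9, 17, 37, d, 24), (q, 9, 17, 37, d, 32), (s, 29, 24, 31, s, 31), (s, 3, 24, 31, c, 31), (v, 25, 24, 31, z, 31)}
Selection E < 37: {(d, 7, 24, 31, s, 31), (q, 23, 24, 9, s, 34), (s, 29, 24, 31, s, 31), (s, 3, 24, 31, c, 31), (v, 25, 24, 31, z, 31)}
π_{F, A} gives {(c, 31), (s, 31), (s, 34), (z, 31)} (1 duplicate(s) eliminated).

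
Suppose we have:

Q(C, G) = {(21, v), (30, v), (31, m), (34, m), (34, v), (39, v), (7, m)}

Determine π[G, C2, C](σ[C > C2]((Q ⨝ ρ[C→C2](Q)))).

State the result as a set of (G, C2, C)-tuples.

ρ[C→C2]: schema becomes (C2, G); tuples unchanged.
Joining Q and ρ[C→C2](Q) on G yields {(21, v, 21), (21, v, 30), (21, v, 34), (21, v, 39), (30, v, 21), (30, v, 30), (30, v, 34), (30, v, 39), (31, m, 31), (31, m, 34), (31, m, 7), (34, m, 31), (34, m, 34), (34, m, 7), (34, v, 21), (34, v, 30), (34, v, 34), (34, v, 39), (39, v, 21), (39, v, 30), (39, v, 34), (39, v, 39), (7, m, 31), (7, m, 34), (7, m, 7)}.
Selection C > C2: {(30, v, 21), (31, m, 7), (34, m, 31), (34, m, 7), (34, v, 21), (34, v, 30), (39, v, 21), (39, v, 30), (39, v, 34)}
Projecting to G, C2, C: {(m, 31, 34), (m, 7, 31), (m, 7, 34), (v, 21, 30), (v, 21, 34), (v, 21, 39), (v, 30, 34), (v, 30, 39), (v, 34, 39)}

{(m, 31, 34), (m, 7, 31), (m, 7, 34), (v, 21, 30), (v, 21, 34), (v, 21, 39), (v, 30, 34), (v, 30, 39), (v, 34, 39)}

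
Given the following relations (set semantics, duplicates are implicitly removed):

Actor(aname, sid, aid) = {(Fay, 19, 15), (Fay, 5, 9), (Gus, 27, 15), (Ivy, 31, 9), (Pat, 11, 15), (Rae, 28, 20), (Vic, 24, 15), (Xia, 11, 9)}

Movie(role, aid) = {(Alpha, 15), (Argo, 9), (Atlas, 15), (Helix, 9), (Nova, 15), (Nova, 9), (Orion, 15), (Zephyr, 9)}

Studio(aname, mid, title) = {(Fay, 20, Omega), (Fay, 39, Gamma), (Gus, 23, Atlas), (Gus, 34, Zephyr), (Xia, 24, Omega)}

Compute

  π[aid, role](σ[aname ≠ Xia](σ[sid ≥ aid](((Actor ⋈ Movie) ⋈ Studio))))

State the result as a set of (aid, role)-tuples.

Joining Actor and Movie on aid yields {(Fay, 19, 15, Alpha), (Fay, 19, 15, Atlas), (Fay, 19, 15, Nova), (Fay, 19, 15, Orion), (Fay, 5, 9, Argo), (Fay, 5, 9, Helix), (Fay, 5, 9, Nova), (Fay, 5, 9, Zephyr), (Gus, 27, 15, Alpha), (Gus, 27, 15, Atlas), (Gus, 27, 15, Nova), (Gus, 27, 15, Orion), (Ivy, 31, 9, Argo), (Ivy, 31, 9, Helix), (Ivy, 31, 9, Nova), (Ivy, 31, 9, Zephyr), (Pat, 11, 15, Alpha), (Pat, 11, 15, Atlas), (Pat, 11, 15, Nova), (Pat, 11, 15, Orion), (Vic, 24, 15, Alpha), (Vic, 24, 15, Atlas), (Vic, 24, 15, Nova), (Vic, 24, 15, Orion), (Xia, 11, 9, Argo), (Xia, 11, 9, Helix), (Xia, 11, 9, Nova), (Xia, 11, 9, Zephyr)}.
Joining (Actor ⋈ Movie) and Studio on aname yields {(Fay, 19, 15, Alpha, 20, Omega), (Fay, 19, 15, Alpha, 39, Gamma), (Fay, 19, 15, Atlas, 20, Omega), (Fay, 19, 15, Atlas, 39, Gamma), (Fay, 19, 15, Nova, 20, Omega), (Fay, 19, 15, Nova, 39, Gamma), (Fay, 19, 15, Orion, 20, Omega), (Fay, 19, 15, Orion, 39, Gamma), (Fay, 5, 9, Argo, 20, Omega), (Fay, 5, 9, Argo, 39, Gamma), (Fay, 5, 9, Helix, 20, Omega), (Fay, 5, 9, Helix, 39, Gamma), (Fay, 5, 9, Nova, 20, Omega), (Fay, 5, 9, Nova, 39, Gamma), (Fay, 5, 9, Zephyr, 20, Omega), (Fay, 5, 9, Zephyr, 39, Gamma), (Gus, 27, 15, Alpha, 23, Atlas), (Gus, 27, 15, Alpha, 34, Zephyr), (Gus, 27, 15, Atlas, 23, Atlas), (Gus, 27, 15, Atlas, 34, Zephyr), (Gus, 27, 15, Nova, 23, Atlas), (Gus, 27, 15, Nova, 34, Zephyr), (Gus, 27, 15, Orion, 23, Atlas), (Gus, 27, 15, Orion, 34, Zephyr), (Xia, 11, 9, Argo, 24, Omega), (Xia, 11, 9, Helix, 24, Omega), (Xia, 11, 9, Nova, 24, Omega), (Xia, 11, 9, Zephyr, 24, Omega)}.
Apply σ_{sid ≥ aid}; surviving tuples: {(Fay, 19, 15, Alpha, 20, Omega), (Fay, 19, 15, Alpha, 39, Gamma), (Fay, 19, 15, Atlas, 20, Omega), (Fay, 19, 15, Atlas, 39, Gamma), (Fay, 19, 15, Nova, 20, Omega), (Fay, 19, 15, Nova, 39, Gamma), (Fay, 19, 15, Orion, 20, Omega), (Fay, 19, 15, Orion, 39, Gamma), (Gus, 27, 15, Alpha, 23, Atlas), (Gus, 27, 15, Alpha, 34, Zephyr), (Gus, 27, 15, Atlas, 23, Atlas), (Gus, 27, 15, Atlas, 34, Zephyr), (Gus, 27, 15, Nova, 23, Atlas), (Gus, 27, 15, Nova, 34, Zephyr), (Gus, 27, 15, Orion, 23, Atlas), (Gus, 27, 15, Orion, 34, Zephyr), (Xia, 11, 9, Argo, 24, Omega), (Xia, 11, 9, Helix, 24, Omega), (Xia, 11, 9, Nova, 24, Omega), (Xia, 11, 9, Zephyr, 24, Omega)}
Apply σ_{aname ≠ Xia}; surviving tuples: {(Fay, 19, 15, Alpha, 20, Omega), (Fay, 19, 15, Alpha, 39, Gamma), (Fay, 19, 15, Atlas, 20, Omega), (Fay, 19, 15, Atlas, 39, Gamma), (Fay, 19, 15, Nova, 20, Omega), (Fay, 19, 15, Nova, 39, Gamma), (Fay, 19, 15, Orion, 20, Omega), (Fay, 19, 15, Orion, 39, Gamma), (Gus, 27, 15, Alpha, 23, Atlas), (Gus, 27, 15, Alpha, 34, Zephyr), (Gus, 27, 15, Atlas, 23, Atlas), (Gus, 27, 15, Atlas, 34, Zephyr), (Gus, 27, 15, Nova, 23, Atlas), (Gus, 27, 15, Nova, 34, Zephyr), (Gus, 27, 15, Orion, 23, Atlas), (Gus, 27, 15, Orion, 34, Zephyr)}
π_{aid, role} gives {(15, Alpha), (15, Atlas), (15, Nova), (15, Orion)} (12 duplicate(s) eliminated).

{(15, Alpha), (15, Atlas), (15, Nova), (15, Orion)}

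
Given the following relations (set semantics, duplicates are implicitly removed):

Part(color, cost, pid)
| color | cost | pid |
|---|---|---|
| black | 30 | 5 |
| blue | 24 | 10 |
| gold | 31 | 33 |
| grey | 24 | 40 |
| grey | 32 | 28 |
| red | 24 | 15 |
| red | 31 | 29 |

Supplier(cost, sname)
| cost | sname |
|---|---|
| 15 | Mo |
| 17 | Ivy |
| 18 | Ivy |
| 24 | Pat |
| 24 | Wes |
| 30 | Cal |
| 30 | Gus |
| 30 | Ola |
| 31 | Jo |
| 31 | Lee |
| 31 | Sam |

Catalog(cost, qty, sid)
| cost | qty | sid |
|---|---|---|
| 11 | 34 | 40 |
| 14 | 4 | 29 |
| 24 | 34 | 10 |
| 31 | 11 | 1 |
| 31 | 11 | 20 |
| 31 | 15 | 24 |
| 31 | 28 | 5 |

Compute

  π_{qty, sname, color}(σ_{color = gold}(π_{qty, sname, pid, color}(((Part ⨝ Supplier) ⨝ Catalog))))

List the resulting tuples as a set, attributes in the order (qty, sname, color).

{(11, Jo, gold), (11, Lee, gold), (11, Sam, gold), (15, Jo, gold), (15, Lee, gold), (15, Sam, gold), (28, Jo, gold), (28, Lee, gold), (28, Sam, gold)}

Part ⋈ Supplier (natural join on cost): {(black, 30, 5, Cal), (black, 30, 5, Gus), (black, 30, 5, Ola), (blue, 24, 10, Pat), (blue, 24, 10, Wes), (gold, 31, 33, Jo), (gold, 31, 33, Lee), (gold, 31, 33, Sam), (grey, 24, 40, Pat), (grey, 24, 40, Wes), (red, 24, 15, Pat), (red, 24, 15, Wes), (red, 31, 29, Jo), (red, 31, 29, Lee), (red, 31, 29, Sam)}
(Part ⨝ Supplier) ⋈ Catalog (natural join on cost): {(blue, 24, 10, Pat, 34, 10), (blue, 24, 10, Wes, 34, 10), (gold, 31, 33, Jo, 11, 1), (gold, 31, 33, Jo, 11, 20), (gold, 31, 33, Jo, 15, 24), (gold, 31, 33, Jo, 28, 5), (gold, 31, 33, Lee, 11, 1), (gold, 31, 33, Lee, 11, 20), (gold, 31, 33, Lee, 15, 24), (gold, 31, 33, Lee, 28, 5), (gold, 31, 33, Sam, 11, 1), (gold, 31, 33, Sam, 11, 20), (gold, 31, 33, Sam, 15, 24), (gold, 31, 33, Sam, 28, 5), (grey, 24, 40, Pat, 34, 10), (grey, 24, 40, Wes, 34, 10), (red, 24, 15, Pat, 34, 10), (red, 24, 15, Wes, 34, 10), (red, 31, 29, Jo, 11, 1), (red, 31, 29, Jo, 11, 20), (red, 31, 29, Jo, 15, 24), (red, 31, 29, Jo, 28, 5), (red, 31, 29, Lee, 11, 1), (red, 31, 29, Lee, 11, 20), (red, 31, 29, Lee, 15, 24), (red, 31, 29, Lee, 28, 5), (red, 31, 29, Sam, 11, 1), (red, 31, 29, Sam, 11, 20), (red, 31, 29, Sam, 15, 24), (red, 31, 29, Sam, 28, 5)}
Projecting to qty, sname, pid, color (6 duplicate(s) eliminated): {(11, Jo, 29, red), (11, Jo, 33, gold), (11, Lee, 29, red), (11, Lee, 33, gold), (11, Sam, 29, red), (11, Sam, 33, gold), (15, Jo, 29, red), (15, Jo, 33, gold), (15, Lee, 29, red), (15, Lee, 33, gold), (15, Sam, 29, red), (15, Sam, 33, gold), (28, Jo, 29, red), (28, Jo, 33, gold), (28, Lee, 29, red), (28, Lee, 33, gold), (28, Sam, 29, red), (28, Sam, 33, gold), (34, Pat, 10, blue), (34, Pat, 15, red), (34, Pat, 40, grey), (34, Wes, 10, blue), (34, Wes, 15, red), (34, Wes, 40, grey)}
Selection color = gold: {(11, Jo, 33, gold), (11, Lee, 33, gold), (11, Sam, 33, gold), (15, Jo, 33, gold), (15, Lee, 33, gold), (15, Sam, 33, gold), (28, Jo, 33, gold), (28, Lee, 33, gold), (28, Sam, 33, gold)}
Projecting to qty, sname, color: {(11, Jo, gold), (11, Lee, gold), (11, Sam, gold), (15, Jo, gold), (15, Lee, gold), (15, Sam, gold), (28, Jo, gold), (28, Lee, gold), (28, Sam, gold)}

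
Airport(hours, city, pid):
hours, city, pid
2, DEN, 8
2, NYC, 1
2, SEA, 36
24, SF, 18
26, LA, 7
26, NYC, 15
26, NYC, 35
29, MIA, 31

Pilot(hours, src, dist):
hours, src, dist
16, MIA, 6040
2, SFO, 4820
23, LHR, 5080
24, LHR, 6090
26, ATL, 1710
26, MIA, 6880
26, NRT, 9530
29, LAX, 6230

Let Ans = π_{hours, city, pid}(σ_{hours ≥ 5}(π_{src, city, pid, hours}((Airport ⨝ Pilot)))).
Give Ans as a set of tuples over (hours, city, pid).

Joining Airport and Pilot on hours yields {(2, DEN, 8, SFO, 4820), (2, NYC, 1, SFO, 4820), (2, SEA, 36, SFO, 4820), (24, SF, 18, LHR, 6090), (26, LA, 7, ATL, 1710), (26, LA, 7, MIA, 6880), (26, LA, 7, NRT, 9530), (26, NYC, 15, ATL, 1710), (26, NYC, 15, MIA, 6880), (26, NYC, 15, NRT, 9530), (26, NYC, 35, ATL, 1710), (26, NYC, 35, MIA, 6880), (26, NYC, 35, NRT, 9530), (29, MIA, 31, LAX, 6230)}.
π_{src, city, pid, hours} gives {(ATL, LA, 7, 26), (ATL, NYC, 15, 26), (ATL, NYC, 35, 26), (LAX, MIA, 31, 29), (LHR, SF, 18, 24), (MIA, LA, 7, 26), (MIA, NYC, 15, 26), (MIA, NYC, 35, 26), (NRT, LA, 7, 26), (NRT, NYC, 15, 26), (NRT, NYC, 35, 26), (SFO, DEN, 8, 2), (SFO, NYC, 1, 2), (SFO, SEA, 36, 2)}.
σ[hours ≥ 5]: keep tuples satisfying hours ≥ 5 → {(ATL, LA, 7, 26), (ATL, NYC, 15, 26), (ATL, NYC, 35, 26), (LAX, MIA, 31, 29), (LHR, SF, 18, 24), (MIA, LA, 7, 26), (MIA, NYC, 15, 26), (MIA, NYC, 35, 26), (NRT, LA, 7, 26), (NRT, NYC, 15, 26), (NRT, NYC, 35, 26)}
π_{hours, city, pid} gives {(24, SF, 18), (26, LA, 7), (26, NYC, 15), (26, NYC, 35), (29, MIA, 31)} (6 duplicate(s) eliminated).

{(24, SF, 18), (26, LA, 7), (26, NYC, 15), (26, NYC, 35), (29, MIA, 31)}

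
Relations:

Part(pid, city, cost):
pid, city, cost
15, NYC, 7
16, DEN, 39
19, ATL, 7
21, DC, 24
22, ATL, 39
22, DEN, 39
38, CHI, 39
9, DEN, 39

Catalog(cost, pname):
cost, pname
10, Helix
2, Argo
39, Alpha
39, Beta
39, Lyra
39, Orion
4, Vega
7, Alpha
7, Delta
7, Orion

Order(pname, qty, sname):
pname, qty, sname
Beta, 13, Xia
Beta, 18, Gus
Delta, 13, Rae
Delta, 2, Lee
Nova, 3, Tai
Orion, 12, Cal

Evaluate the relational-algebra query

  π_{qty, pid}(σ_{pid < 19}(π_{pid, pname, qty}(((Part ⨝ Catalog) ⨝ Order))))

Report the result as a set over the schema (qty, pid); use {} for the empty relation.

{(12, 15), (12, 16), (12, 9), (13, 15), (13, 16), (13, 9), (18, 16), (18, 9), (2, 15)}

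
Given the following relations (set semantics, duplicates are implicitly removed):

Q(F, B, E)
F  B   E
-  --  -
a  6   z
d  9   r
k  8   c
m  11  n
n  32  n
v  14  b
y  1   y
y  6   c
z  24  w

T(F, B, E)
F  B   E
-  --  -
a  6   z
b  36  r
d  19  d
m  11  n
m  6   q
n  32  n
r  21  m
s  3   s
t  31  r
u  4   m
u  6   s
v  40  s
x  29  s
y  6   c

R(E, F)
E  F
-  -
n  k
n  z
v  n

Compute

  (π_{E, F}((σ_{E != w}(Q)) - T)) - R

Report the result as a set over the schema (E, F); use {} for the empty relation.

{(b, v), (c, k), (r, d), (y, y)}

Apply σ_{E != w}; surviving tuples: {(a, 6, z), (d, 9, r), (k, 8, c), (m, 11, n), (n, 32, n), (v, 14, b), (y, 1, y), (y, 6, c)}
Taking the difference: {(d, 9, r), (k, 8, c), (v, 14, b), (y, 1, y)}
Keep only column(s) E, F: {(b, v), (c, k), (r, d), (y, y)}
Taking the difference: {(b, v), (c, k), (r, d), (y, y)}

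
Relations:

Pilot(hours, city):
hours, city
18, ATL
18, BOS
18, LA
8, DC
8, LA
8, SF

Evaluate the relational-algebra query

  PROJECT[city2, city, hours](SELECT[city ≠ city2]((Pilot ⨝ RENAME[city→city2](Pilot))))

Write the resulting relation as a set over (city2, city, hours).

{(ATL, BOS, 18), (ATL, LA, 18), (BOS, ATL, 18), (BOS, LA, 18), (DC, LA, 8), (DC, SF, 8), (LA, ATL, 18), (LA, BOS, 18), (LA, DC, 8), (LA, SF, 8), (SF, DC, 8), (SF, LA, 8)}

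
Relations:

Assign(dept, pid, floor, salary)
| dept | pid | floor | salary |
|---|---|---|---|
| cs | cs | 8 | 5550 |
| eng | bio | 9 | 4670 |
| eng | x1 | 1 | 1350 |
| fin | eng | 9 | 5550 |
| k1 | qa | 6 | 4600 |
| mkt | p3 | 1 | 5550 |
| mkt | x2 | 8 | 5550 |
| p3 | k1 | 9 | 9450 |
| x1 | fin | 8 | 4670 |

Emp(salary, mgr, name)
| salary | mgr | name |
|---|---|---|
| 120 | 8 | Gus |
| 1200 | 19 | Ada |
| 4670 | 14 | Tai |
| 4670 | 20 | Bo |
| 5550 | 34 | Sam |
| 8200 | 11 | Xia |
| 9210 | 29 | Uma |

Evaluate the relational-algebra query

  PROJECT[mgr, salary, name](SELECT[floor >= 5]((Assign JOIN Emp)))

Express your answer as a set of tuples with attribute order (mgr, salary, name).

{(14, 4670, Tai), (20, 4670, Bo), (34, 5550, Sam)}

Natural join on salary: {(cs, cs, 8, 5550, 34, Sam), (eng, bio, 9, 4670, 14, Tai), (eng, bio, 9, 4670, 20, Bo), (fin, eng, 9, 5550, 34, Sam), (mkt, p3, 1, 5550, 34, Sam), (mkt, x2, 8, 5550, 34, Sam), (x1, fin, 8, 4670, 14, Tai), (x1, fin, 8, 4670, 20, Bo)}
Filtering on floor >= 5 leaves {(cs, cs, 8, 5550, 34, Sam), (eng, bio, 9, 4670, 14, Tai), (eng, bio, 9, 4670, 20, Bo), (fin, eng, 9, 5550, 34, Sam), (mkt, x2, 8, 5550, 34, Sam), (x1, fin, 8, 4670, 14, Tai), (x1, fin, 8, 4670, 20, Bo)}.
π_{mgr, salary, name} gives {(14, 4670, Tai), (20, 4670, Bo), (34, 5550, Sam)} (4 duplicate(s) eliminated).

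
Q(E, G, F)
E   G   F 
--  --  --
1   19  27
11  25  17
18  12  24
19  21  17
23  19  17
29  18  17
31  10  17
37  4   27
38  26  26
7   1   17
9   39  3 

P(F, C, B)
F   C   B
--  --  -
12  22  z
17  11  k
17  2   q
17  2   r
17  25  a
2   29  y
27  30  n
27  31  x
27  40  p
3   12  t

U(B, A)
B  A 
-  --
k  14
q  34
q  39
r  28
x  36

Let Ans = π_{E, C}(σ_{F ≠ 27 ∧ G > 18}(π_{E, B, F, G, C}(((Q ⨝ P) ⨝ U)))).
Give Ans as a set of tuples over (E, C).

Joining Q and P on F yields {(1, 19, 27, 30, n), (1, 19, 27, 31, x), (1, 19, 27, 40, p), (11, 25, 17, 11, k), (11, 25, 17, 2, q), (11, 25, 17, 2, r), (11, 25, 17, 25, a), (19, 21, 17, 11, k), (19, 21, 17, 2, q), (19, 21, 17, 2, r), (19, 21, 17, 25, a), (23, 19, 17, 11, k), (23, 19, 17, 2, q), (23, 19, 17, 2, r), (23, 19, 17, 25, a), (29, 18, 17, 11, k), (29, 18, 17, 2, q), (29, 18, 17, 2, r), (29, 18, 17, 25, a), (31, 10, 17, 11, k), (31, 10, 17, 2, q), (31, 10, 17, 2, r), (31, 10, 17, 25, a), (37, 4, 27, 30, n), (37, 4, 27, 31, x), (37, 4, 27, 40, p), (7, 1, 17, 11, k), (7, 1, 17, 2, q), (7, 1, 17, 2, r), (7, 1, 17, 25, a), (9, 39, 3, 12, t)}.
Joining (Q ⨝ P) and U on B yields {(1, 19, 27, 31, x, 36), (11, 25, 17, 11, k, 14), (11, 25, 17, 2, q, 34), (11, 25, 17, 2, q, 39), (11, 25, 17, 2, r, 28), (19, 21, 17, 11, k, 14), (19, 21, 17, 2, q, 34), (19, 21, 17, 2, q, 39), (19, 21, 17, 2, r, 28), (23, 19, 17, 11, k, 14), (23, 19, 17, 2, q, 34), (23, 19, 17, 2, q, 39), (23, 19, 17, 2, r, 28), (29, 18, 17, 11, k, 14), (29, 18, 17, 2, q, 34), (29, 18, 17, 2, q, 39), (29, 18, 17, 2, r, 28), (31, 10, 17, 11, k, 14), (31, 10, 17, 2, q, 34), (31, 10, 17, 2, q, 39), (31, 10, 17, 2, r, 28), (37, 4, 27, 31, x, 36), (7, 1, 17, 11, k, 14), (7, 1, 17, 2, q, 34), (7, 1, 17, 2, q, 39), (7, 1, 17, 2, r, 28)}.
Keep only column(s) E, B, F, G, C (6 duplicate(s) eliminated): {(1, x, 27, 19, 31), (11, k, 17, 25, 11), (11, q, 17, 25, 2), (11, r, 17, 25, 2), (19, k, 17, 21, 11), (19, q, 17, 21, 2), (19, r, 17, 21, 2), (23, k, 17, 19, 11), (23, q, 17, 19, 2), (23, r, 17, 19, 2), (29, k, 17, 18, 11), (29, q, 17, 18, 2), (29, r, 17, 18, 2), (31, k, 17, 10, 11), (31, q, 17, 10, 2), (31, r, 17, 10, 2), (37, x, 27, 4, 31), (7, k, 17, 1, 11), (7, q, 17, 1, 2), (7, r, 17, 1, 2)}
Selection F ≠ 27 ∧ G > 18: {(11, k, 17, 25, 11), (11, q, 17, 25, 2), (11, r, 17, 25, 2), (19, k, 17, 21, 11), (19, q, 17, 21, 2), (19, r, 17, 21, 2), (23, k, 17, 19, 11), (23, q, 17, 19, 2), (23, r, 17, 19, 2)}
Keep only column(s) E, C (3 duplicate(s) eliminated): {(11, 11), (11, 2), (19, 11), (19, 2), (23, 11), (23, 2)}

{(11, 11), (11, 2), (19, 11), (19, 2), (23, 11), (23, 2)}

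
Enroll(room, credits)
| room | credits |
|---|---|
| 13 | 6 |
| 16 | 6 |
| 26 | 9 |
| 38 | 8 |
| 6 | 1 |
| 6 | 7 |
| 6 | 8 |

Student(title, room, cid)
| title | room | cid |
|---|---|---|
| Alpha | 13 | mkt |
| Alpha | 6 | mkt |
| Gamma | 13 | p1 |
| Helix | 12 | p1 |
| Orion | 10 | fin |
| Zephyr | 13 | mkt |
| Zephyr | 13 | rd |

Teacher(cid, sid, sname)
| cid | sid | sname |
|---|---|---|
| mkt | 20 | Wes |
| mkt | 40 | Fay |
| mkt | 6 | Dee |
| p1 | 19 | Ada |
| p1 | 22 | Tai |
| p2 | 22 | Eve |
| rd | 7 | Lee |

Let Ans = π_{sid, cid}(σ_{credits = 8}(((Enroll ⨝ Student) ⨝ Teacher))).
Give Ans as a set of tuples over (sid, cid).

Joining Enroll and Student on room yields {(13, 6, Alpha, mkt), (13, 6, Gamma, p1), (13, 6, Zephyr, mkt), (13, 6, Zephyr, rd), (6, 1, Alpha, mkt), (6, 7, Alpha, mkt), (6, 8, Alpha, mkt)}.
Joining (Enroll ⨝ Student) and Teacher on cid yields {(13, 6, Alpha, mkt, 20, Wes), (13, 6, Alpha, mkt, 40, Fay), (13, 6, Alpha, mkt, 6, Dee), (13, 6, Gamma, p1, 19, Ada), (13, 6, Gamma, p1, 22, Tai), (13, 6, Zephyr, mkt, 20, Wes), (13, 6, Zephyr, mkt, 40, Fay), (13, 6, Zephyr, mkt, 6, Dee), (13, 6, Zephyr, rd, 7, Lee), (6, 1, Alpha, mkt, 20, Wes), (6, 1, Alpha, mkt, 40, Fay), (6, 1, Alpha, mkt, 6, Dee), (6, 7, Alpha, mkt, 20, Wes), (6, 7, Alpha, mkt, 40, Fay), (6, 7, Alpha, mkt, 6, Dee), (6, 8, Alpha, mkt, 20, Wes), (6, 8, Alpha, mkt, 40, Fay), (6, 8, Alpha, mkt, 6, Dee)}.
Filtering on credits = 8 leaves {(6, 8, Alpha, mkt, 20, Wes), (6, 8, Alpha, mkt, 40, Fay), (6, 8, Alpha, mkt, 6, Dee)}.
Keep only column(s) sid, cid: {(20, mkt), (40, mkt), (6, mkt)}

{(20, mkt), (40, mkt), (6, mkt)}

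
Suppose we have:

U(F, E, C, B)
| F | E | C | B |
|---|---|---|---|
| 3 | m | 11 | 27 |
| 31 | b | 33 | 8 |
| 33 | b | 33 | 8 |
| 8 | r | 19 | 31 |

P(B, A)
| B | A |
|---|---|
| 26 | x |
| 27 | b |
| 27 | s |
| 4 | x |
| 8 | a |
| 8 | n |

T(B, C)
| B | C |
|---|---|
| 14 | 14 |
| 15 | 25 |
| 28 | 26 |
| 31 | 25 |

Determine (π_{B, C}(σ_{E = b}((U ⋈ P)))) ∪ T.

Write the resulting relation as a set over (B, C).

{(14, 14), (15, 25), (28, 26), (31, 25), (8, 33)}

Joining U and P on B yields {(3, m, 11, 27, b), (3, m, 11, 27, s), (31, b, 33, 8, a), (31, b, 33, 8, n), (33, b, 33, 8, a), (33, b, 33, 8, n)}.
Apply σ_{E = b}; surviving tuples: {(31, b, 33, 8, a), (31, b, 33, 8, n), (33, b, 33, 8, a), (33, b, 33, 8, n)}
Projecting to B, C (3 duplicate(s) eliminated): {(8, 33)}
Union: {(8, 33)} with {(14, 14), (15, 25), (28, 26), (31, 25)} → {(14, 14), (15, 25), (28, 26), (31, 25), (8, 33)}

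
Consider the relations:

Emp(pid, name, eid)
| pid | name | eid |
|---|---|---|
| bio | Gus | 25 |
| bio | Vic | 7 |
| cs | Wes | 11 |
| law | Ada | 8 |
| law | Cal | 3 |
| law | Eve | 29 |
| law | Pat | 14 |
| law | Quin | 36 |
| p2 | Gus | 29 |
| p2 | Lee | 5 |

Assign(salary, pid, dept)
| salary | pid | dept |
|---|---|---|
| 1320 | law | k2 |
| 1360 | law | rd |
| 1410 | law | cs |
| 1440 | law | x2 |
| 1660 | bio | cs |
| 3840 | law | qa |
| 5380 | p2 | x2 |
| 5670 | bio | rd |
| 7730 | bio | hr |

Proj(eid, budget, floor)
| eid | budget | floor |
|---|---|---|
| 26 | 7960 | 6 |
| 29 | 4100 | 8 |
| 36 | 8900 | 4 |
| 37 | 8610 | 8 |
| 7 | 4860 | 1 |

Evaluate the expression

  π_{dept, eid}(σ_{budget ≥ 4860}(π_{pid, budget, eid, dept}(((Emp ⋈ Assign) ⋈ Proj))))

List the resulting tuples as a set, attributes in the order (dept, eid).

{(cs, 36), (cs, 7), (hr, 7), (k2, 36), (qa, 36), (rd, 36), (rd, 7), (x2, 36)}

Joining Emp and Assign on pid yields {(bio, Gus, 25, 1660, cs), (bio, Gus, 25, 5670, rd), (bio, Gus, 25, 7730, hr), (bio, Vic, 7, 1660, cs), (bio, Vic, 7, 5670, rd), (bio, Vic, 7, 7730, hr), (law, Ada, 8, 1320, k2), (law, Ada, 8, 1360, rd), (law, Ada, 8, 1410, cs), (law, Ada, 8, 1440, x2), (law, Ada, 8, 3840, qa), (law, Cal, 3, 1320, k2), (law, Cal, 3, 1360, rd), (law, Cal, 3, 1410, cs), (law, Cal, 3, 1440, x2), (law, Cal, 3, 3840, qa), (law, Eve, 29, 1320, k2), (law, Eve, 29, 1360, rd), (law, Eve, 29, 1410, cs), (law, Eve, 29, 1440, x2), (law, Eve, 29, 3840, qa), (law, Pat, 14, 1320, k2), (law, Pat, 14, 1360, rd), (law, Pat, 14, 1410, cs), (law, Pat, 14, 1440, x2), (law, Pat, 14, 3840, qa), (law, Quin, 36, 1320, k2), (law, Quin, 36, 1360, rd), (law, Quin, 36, 1410, cs), (law, Quin, 36, 1440, x2), (law, Quin, 36, 3840, qa), (p2, Gus, 29, 5380, x2), (p2, Lee, 5, 5380, x2)}.
Joining (Emp ⋈ Assign) and Proj on eid yields {(bio, Vic, 7, 1660, cs, 4860, 1), (bio, Vic, 7, 5670, rd, 4860, 1), (bio, Vic, 7, 7730, hr, 4860, 1), (law, Eve, 29, 1320, k2, 4100, 8), (law, Eve, 29, 1360, rd, 4100, 8), (law, Eve, 29, 1410, cs, 4100, 8), (law, Eve, 29, 1440, x2, 4100, 8), (law, Eve, 29, 3840, qa, 4100, 8), (law, Quin, 36, 1320, k2, 8900, 4), (law, Quin, 36, 1360, rd, 8900, 4), (law, Quin, 36, 1410, cs, 8900, 4), (law, Quin, 36, 1440, x2, 8900, 4), (law, Quin, 36, 3840, qa, 8900, 4), (p2, Gus, 29, 5380, x2, 4100, 8)}.
π[pid, budget, eid, dept]: project onto (pid, budget, eid, dept) → {(bio, 4860, 7, cs), (bio, 4860, 7, hr), (bio, 4860, 7, rd), (law, 4100, 29, cs), (law, 4100, 29, k2), (law, 4100, 29, qa), (law, 4100, 29, rd), (law, 4100, 29, x2), (law, 8900, 36, cs), (law, 8900, 36, k2), (law, 8900, 36, qa), (law, 8900, 36, rd), (law, 8900, 36, x2), (p2, 4100, 29, x2)}
Filtering on budget ≥ 4860 leaves {(bio, 4860, 7, cs), (bio, 4860, 7, hr), (bio, 4860, 7, rd), (law, 8900, 36, cs), (law, 8900, 36, k2), (law, 8900, 36, qa), (law, 8900, 36, rd), (law, 8900, 36, x2)}.
π[dept, eid]: project onto (dept, eid) → {(cs, 36), (cs, 7), (hr, 7), (k2, 36), (qa, 36), (rd, 36), (rd, 7), (x2, 36)}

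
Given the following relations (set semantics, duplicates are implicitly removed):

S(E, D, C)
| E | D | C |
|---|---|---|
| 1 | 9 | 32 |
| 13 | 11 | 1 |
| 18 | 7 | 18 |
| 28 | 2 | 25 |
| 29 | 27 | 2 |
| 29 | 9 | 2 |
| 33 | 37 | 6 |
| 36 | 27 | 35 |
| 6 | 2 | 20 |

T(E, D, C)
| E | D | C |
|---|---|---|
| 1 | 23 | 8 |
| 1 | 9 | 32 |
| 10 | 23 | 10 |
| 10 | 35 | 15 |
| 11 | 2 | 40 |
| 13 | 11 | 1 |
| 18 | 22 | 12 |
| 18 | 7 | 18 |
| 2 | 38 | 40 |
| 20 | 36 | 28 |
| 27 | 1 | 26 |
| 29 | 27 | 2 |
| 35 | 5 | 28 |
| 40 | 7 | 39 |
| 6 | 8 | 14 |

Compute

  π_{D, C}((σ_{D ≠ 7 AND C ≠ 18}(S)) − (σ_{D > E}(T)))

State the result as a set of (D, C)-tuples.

Apply σ_{D ≠ 7 AND C ≠ 18}; surviving tuples: {(1, 9, 32), (13, 11, 1), (28, 2, 25), (29, 27, 2), (29, 9, 2), (33, 37, 6), (36, 27, 35), (6, 2, 20)}
Apply σ_{D > E}; surviving tuples: {(1, 23, 8), (1, 9, 32), (10, 23, 10), (10, 35, 15), (18, 22, 12), (2, 38, 40), (20, 36, 28), (6, 8, 14)}
Taking the difference: {(13, 11, 1), (28, 2, 25), (29, 27, 2), (29, 9, 2), (33, 37, 6), (36, 27, 35), (6, 2, 20)}
π[D, C]: project onto (D, C) → {(11, 1), (2, 20), (2, 25), (27, 2), (27, 35), (37, 6), (9, 2)}

{(11, 1), (2, 20), (2, 25), (27, 2), (27, 35), (37, 6), (9, 2)}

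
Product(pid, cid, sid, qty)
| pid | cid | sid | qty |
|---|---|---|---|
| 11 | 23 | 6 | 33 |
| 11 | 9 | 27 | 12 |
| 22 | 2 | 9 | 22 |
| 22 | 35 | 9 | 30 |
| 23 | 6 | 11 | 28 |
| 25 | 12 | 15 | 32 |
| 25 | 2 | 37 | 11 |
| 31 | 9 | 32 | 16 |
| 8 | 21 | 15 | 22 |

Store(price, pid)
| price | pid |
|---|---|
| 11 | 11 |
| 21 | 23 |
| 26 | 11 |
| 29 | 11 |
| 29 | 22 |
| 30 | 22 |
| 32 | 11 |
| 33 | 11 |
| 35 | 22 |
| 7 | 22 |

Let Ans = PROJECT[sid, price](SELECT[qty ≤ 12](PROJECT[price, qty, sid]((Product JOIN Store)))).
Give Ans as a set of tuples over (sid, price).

Joining Product and Store on pid yields {(11, 23, 6, 33, 11), (11, 23, 6, 33, 26), (11, 23, 6, 33, 29), (11, 23, 6, 33, 32), (11, 23, 6, 33, 33), (11, 9, 27, 12, 11), (11, 9, 27, 12, 26), (11, 9, 27, 12, 29), (11, 9, 27, 12, 32), (11, 9, 27, 12, 33), (22, 2, 9, 22, 29), (22, 2, 9, 22, 30), (22, 2, 9, 22, 35), (22, 2, 9, 22, 7), (22, 35, 9, 30, 29), (22, 35, 9, 30, 30), (22, 35, 9, 30, 35), (22, 35, 9, 30, 7), (23, 6, 11, 28, 21)}.
π_{price, qty, sid} gives {(11, 12, 27), (11, 33, 6), (21, 28, 11), (26, 12, 27), (26, 33, 6), (29, 12, 27), (29, 22, 9), (29, 30, 9), (29, 33, 6), (30, 22, 9), (30, 30, 9), (32, 12, 27), (32, 33, 6), (33, 12, 27), (33, 33, 6), (35, 22, 9), (35, 30, 9), (7, 22, 9), (7, 30, 9)}.
Filtering on qty ≤ 12 leaves {(11, 12, 27), (26, 12, 27), (29, 12, 27), (32, 12, 27), (33, 12, 27)}.
π_{sid, price} gives {(27, 11), (27, 26), (27, 29), (27, 32), (27, 33)}.

{(27, 11), (27, 26), (27, 29), (27, 32), (27, 33)}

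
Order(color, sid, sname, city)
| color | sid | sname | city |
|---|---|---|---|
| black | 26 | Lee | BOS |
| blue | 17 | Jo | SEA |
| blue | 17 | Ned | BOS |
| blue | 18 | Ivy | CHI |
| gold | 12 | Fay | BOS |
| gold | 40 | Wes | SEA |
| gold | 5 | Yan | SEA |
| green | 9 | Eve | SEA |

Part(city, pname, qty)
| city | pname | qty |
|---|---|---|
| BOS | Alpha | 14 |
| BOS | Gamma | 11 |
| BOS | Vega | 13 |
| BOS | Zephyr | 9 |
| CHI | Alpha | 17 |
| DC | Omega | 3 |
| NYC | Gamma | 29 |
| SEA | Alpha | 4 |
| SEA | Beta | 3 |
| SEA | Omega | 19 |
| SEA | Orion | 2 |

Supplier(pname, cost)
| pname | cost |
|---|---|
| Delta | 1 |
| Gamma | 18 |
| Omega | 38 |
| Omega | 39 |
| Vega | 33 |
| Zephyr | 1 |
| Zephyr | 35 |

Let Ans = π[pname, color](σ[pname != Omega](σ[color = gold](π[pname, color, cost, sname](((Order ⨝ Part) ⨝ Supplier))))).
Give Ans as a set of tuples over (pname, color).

{(Gamma, gold), (Vega, gold), (Zephyr, gold)}

Natural join on city: {(black, 26, Lee, BOS, Alpha, 14), (black, 26, Lee, BOS, Gamma, 11), (black, 26, Lee, BOS, Vega, 13), (black, 26, Lee, BOS, Zephyr, 9), (blue, 17, Jo, SEA, Alpha, 4), (blue, 17, Jo, SEA, Beta, 3), (blue, 17, Jo, SEA, Omega, 19), (blue, 17, Jo, SEA, Orion, 2), (blue, 17, Ned, BOS, Alpha, 14), (blue, 17, Ned, BOS, Gamma, 11), (blue, 17, Ned, BOS, Vega, 13), (blue, 17, Ned, BOS, Zephyr, 9), (blue, 18, Ivy, CHI, Alpha, 17), (gold, 12, Fay, BOS, Alpha, 14), (gold, 12, Fay, BOS, Gamma, 11), (gold, 12, Fay, BOS, Vega, 13), (gold, 12, Fay, BOS, Zephyr, 9), (gold, 40, Wes, SEA, Alpha, 4), (gold, 40, Wes, SEA, Beta, 3), (gold, 40, Wes, SEA, Omega, 19), (gold, 40, Wes, SEA, Orion, 2), (gold, 5, Yan, SEA, Alpha, 4), (gold, 5, Yan, SEA, Beta, 3), (gold, 5, Yan, SEA, Omega, 19), (gold, 5, Yan, SEA, Orion, 2), (green, 9, Eve, SEA, Alpha, 4), (green, 9, Eve, SEA, Beta, 3), (green, 9, Eve, SEA, Omega, 19), (green, 9, Eve, SEA, Orion, 2)}
Natural join on pname: {(black, 26, Lee, BOS, Gamma, 11, 18), (black, 26, Lee, BOS, Vega, 13, 33), (black, 26, Lee, BOS, Zephyr, 9, 1), (black, 26, Lee, BOS, Zephyr, 9, 35), (blue, 17, Jo, SEA, Omega, 19, 38), (blue, 17, Jo, SEA, Omega, 19, 39), (blue, 17, Ned, BOS, Gamma, 11, 18), (blue, 17, Ned, BOS, Vega, 13, 33), (blue, 17, Ned, BOS, Zephyr, 9, 1), (blue, 17, Ned, BOS, Zephyr, 9, 35), (gold, 12, Fay, BOS, Gamma, 11, 18), (gold, 12, Fay, BOS, Vega, 13, 33), (gold, 12, Fay, BOS, Zephyr, 9, 1), (gold, 12, Fay, BOS, Zephyr, 9, 35), (gold, 40, Wes, SEA, Omega, 19, 38), (gold, 40, Wes, SEA, Omega, 19, 39), (gold, 5, Yan, SEA, Omega, 19, 38), (gold, 5, Yan, SEA, Omega, 19, 39), (green, 9, Eve, SEA, Omega, 19, 38), (green, 9, Eve, SEA, Omega, 19, 39)}
π_{pname, color, cost, sname} gives {(Gamma, black, 18, Lee), (Gamma, blue, 18, Ned), (Gamma, gold, 18, Fay), (Omega, blue, 38, Jo), (Omega, blue, 39, Jo), (Omega, gold, 38, Wes), (Omega, gold, 38, Yan), (Omega, gold, 39, Wes), (Omega, gold, 39, Yan), (Omega, green, 38, Eve), (Omega, green, 39, Eve), (Vega, black, 33, Lee), (Vega, blue, 33, Ned), (Vega, gold, 33, Fay), (Zephyr, black, 1, Lee), (Zephyr, black, 35, Lee), (Zephyr, blue, 1, Ned), (Zephyr, blue, 35, Ned), (Zephyr, gold, 1, Fay), (Zephyr, gold, 35, Fay)}.
Apply σ_{color = gold}; surviving tuples: {(Gamma, gold, 18, Fay), (Omega, gold, 38, Wes), (Omega, gold, 38, Yan), (Omega, gold, 39, Wes), (Omega, gold, 39, Yan), (Vega, gold, 33, Fay), (Zephyr, gold, 1, Fay), (Zephyr, gold, 35, Fay)}
Apply σ_{pname != Omega}; surviving tuples: {(Gamma, gold, 18, Fay), (Vega, gold, 33, Fay), (Zephyr, gold, 1, Fay), (Zephyr, gold, 35, Fay)}
π_{pname, color} gives {(Gamma, gold), (Vega, gold), (Zephyr, gold)} (1 duplicate(s) eliminated).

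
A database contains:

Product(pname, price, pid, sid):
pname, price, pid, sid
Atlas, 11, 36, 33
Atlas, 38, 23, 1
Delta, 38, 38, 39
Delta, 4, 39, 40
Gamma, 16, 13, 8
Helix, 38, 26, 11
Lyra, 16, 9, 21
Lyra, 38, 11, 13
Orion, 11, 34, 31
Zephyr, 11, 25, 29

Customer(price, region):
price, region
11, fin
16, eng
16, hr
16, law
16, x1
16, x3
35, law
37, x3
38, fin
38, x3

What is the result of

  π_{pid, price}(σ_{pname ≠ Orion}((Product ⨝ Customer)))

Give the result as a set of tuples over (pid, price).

{(11, 38), (13, 16), (23, 38), (25, 11), (26, 38), (36, 11), (38, 38), (9, 16)}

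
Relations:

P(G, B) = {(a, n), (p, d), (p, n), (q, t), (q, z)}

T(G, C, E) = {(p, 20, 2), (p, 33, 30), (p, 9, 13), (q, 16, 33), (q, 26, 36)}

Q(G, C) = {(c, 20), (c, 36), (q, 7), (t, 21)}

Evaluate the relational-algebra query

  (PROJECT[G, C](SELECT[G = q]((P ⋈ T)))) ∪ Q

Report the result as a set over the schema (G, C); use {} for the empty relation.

P ⋈ T (natural join on G): {(p, d, 20, 2), (p, d, 33, 30), (p, d, 9, 13), (p, n, 20, 2), (p, n, 33, 30), (p, n, 9, 13), (q, t, 16, 33), (q, t, 26, 36), (q, z, 16, 33), (q, z, 26, 36)}
Apply σ_{G = q}; surviving tuples: {(q, t, 16, 33), (q, t, 26, 36), (q, z, 16, 33), (q, z, 26, 36)}
Keep only column(s) G, C (2 duplicate(s) eliminated): {(q, 16), (q, 26)}
Union: {(q, 16), (q, 26)} with {(c, 20), (c, 36), (q, 7), (t, 21)} → {(c, 20), (c, 36), (q, 16), (q, 26), (q, 7), (t, 21)}

{(c, 20), (c, 36), (q, 16), (q, 26), (q, 7), (t, 21)}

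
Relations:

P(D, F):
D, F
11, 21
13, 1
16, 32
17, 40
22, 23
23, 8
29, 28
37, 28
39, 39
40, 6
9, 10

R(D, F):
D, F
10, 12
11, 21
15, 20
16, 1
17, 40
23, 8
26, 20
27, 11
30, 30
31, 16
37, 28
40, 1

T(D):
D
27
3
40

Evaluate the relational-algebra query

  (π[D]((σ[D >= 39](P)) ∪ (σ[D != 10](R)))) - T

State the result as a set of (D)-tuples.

{11, 15, 16, 17, 23, 26, 30, 31, 37, 39}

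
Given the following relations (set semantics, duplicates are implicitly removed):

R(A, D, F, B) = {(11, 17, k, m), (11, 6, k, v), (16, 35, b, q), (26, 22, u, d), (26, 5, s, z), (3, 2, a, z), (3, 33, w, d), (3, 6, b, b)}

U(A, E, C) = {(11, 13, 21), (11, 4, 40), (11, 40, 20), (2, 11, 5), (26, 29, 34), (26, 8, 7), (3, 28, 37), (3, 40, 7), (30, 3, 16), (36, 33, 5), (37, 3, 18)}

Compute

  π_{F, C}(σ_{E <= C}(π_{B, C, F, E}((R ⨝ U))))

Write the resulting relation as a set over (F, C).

{(a, 37), (b, 37), (k, 21), (k, 40), (s, 34), (u, 34), (w, 37)}

Natural join on A: {(11, 17, k, m, 13, 21), (11, 17, k, m, 4, 40), (11, 17, k, m, 40, 20), (11, 6, k, v, 13, 21), (11, 6, k, v, 4, 40), (11, 6, k, v, 40, 20), (26, 22, u, d, 29, 34), (26, 22, u, d, 8, 7), (26, 5, s, z, 29, 34), (26, 5, s, z, 8, 7), (3, 2, a, z, 28, 37), (3, 2, a, z, 40, 7), (3, 33, w, d, 28, 37), (3, 33, w, d, 40, 7), (3, 6, b, b, 28, 37), (3, 6, b, b, 40, 7)}
Projecting to B, C, F, E: {(b, 37, b, 28), (b, 7, b, 40), (d, 34, u, 29), (d, 37, w, 28), (d, 7, u, 8), (d, 7, w, 40), (m, 20, k, 40), (m, 21, k, 13), (m, 40, k, 4), (v, 20, k, 40), (v, 21, k, 13), (v, 40, k, 4), (z, 34, s, 29), (z, 37, a, 28), (z, 7, a, 40), (z, 7, s, 8)}
Selection E <= C: {(b, 37, b, 28), (d, 34, u, 29), (d, 37, w, 28), (m, 21, k, 13), (m, 40, k, 4), (v, 21, k, 13), (v, 40, k, 4), (z, 34, s, 29), (z, 37, a, 28)}
Projecting to F, C (2 duplicate(s) eliminated): {(a, 37), (b, 37), (k, 21), (k, 40), (s, 34), (u, 34), (w, 37)}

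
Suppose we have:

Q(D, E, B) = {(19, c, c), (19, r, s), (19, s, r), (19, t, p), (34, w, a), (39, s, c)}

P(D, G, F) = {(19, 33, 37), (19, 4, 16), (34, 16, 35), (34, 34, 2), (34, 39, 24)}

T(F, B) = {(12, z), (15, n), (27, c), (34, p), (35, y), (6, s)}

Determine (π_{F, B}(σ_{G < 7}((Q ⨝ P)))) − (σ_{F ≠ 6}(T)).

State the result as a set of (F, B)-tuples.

{(16, c), (16, p), (16, r), (16, s)}

Natural join on D: {(19, c, c, 33, 37), (19, c, c, 4, 16), (19, r, s, 33, 37), (19, r, s, 4, 16), (19, s, r, 33, 37), (19, s, r, 4, 16), (19, t, p, 33, 37), (19, t, p, 4, 16), (34, w, a, 16, 35), (34, w, a, 34, 2), (34, w, a, 39, 24)}
Apply σ_{G < 7}; surviving tuples: {(19, c, c, 4, 16), (19, r, s, 4, 16), (19, s, r, 4, 16), (19, t, p, 4, 16)}
π[F, B]: project onto (F, B) → {(16, c), (16, p), (16, r), (16, s)}
Apply σ_{F ≠ 6}; surviving tuples: {(12, z), (15, n), (27, c), (34, p), (35, y)}
Taking the difference: {(16, c), (16, p), (16, r), (16, s)}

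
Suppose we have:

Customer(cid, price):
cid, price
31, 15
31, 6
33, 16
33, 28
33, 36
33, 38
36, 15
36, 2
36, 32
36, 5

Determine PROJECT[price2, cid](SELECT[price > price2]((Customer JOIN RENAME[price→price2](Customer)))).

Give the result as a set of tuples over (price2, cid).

ρ[price→price2]: schema becomes (cid, price2); tuples unchanged.
Joining Customer and RENAME[price→price2](Customer) on cid yields {(31, 15, 15), (31, 15, 6), (31, 6, 15), (31, 6, 6), (33, 16, 16), (33, 16, 28), (33, 16, 36), (33, 16, 38), (33, 28, 16), (33, 28, 28), (33, 28, 36), (33, 28, 38), (33, 36, 16), (33, 36, 28), (33, 36, 36), (33, 36, 38), (33, 38, 16), (33, 38, 28), (33, 38, 36), (33, 38, 38), (36, 15, 15), (36, 15, 2), (36, 15, 32), (36, 15, 5), (36, 2, 15), (36, 2, 2), (36, 2, 32), (36, 2, 5), (36, 32, 15), (36, 32, 2), (36, 32, 32), (36, 32, 5), (36, 5, 15), (36, 5, 2), (36, 5, 32), (36, 5, 5)}.
Selection price > price2: {(31, 15, 6), (33, 28, 16), (33, 36, 16), (33, 36, 28), (33, 38, 16), (33, 38, 28), (33, 38, 36), (36, 15, 2), (36, 15, 5), (36, 32, 15), (36, 32, 2), (36, 32, 5), (36, 5, 2)}
Projecting to price2, cid (6 duplicate(s) eliminated): {(15, 36), (16, 33), (2, 36), (28, 33), (36, 33), (5, 36), (6, 31)}

{(15, 36), (16, 33), (2, 36), (28, 33), (36, 33), (5, 36), (6, 31)}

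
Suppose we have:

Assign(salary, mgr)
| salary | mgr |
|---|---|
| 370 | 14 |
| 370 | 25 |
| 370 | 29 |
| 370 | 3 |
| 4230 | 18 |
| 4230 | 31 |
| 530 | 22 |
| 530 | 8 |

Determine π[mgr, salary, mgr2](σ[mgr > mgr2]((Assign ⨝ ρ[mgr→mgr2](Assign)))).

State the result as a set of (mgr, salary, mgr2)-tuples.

ρ[mgr→mgr2]: schema becomes (salary, mgr2); tuples unchanged.
Natural join on salary: {(370, 14, 14), (370, 14, 25), (370, 14, 29), (370, 14, 3), (370, 25, 14), (370, 25, 25), (370, 25, 29), (370, 25, 3), (370, 29, 14), (370, 29, 25), (370, 29, 29), (370, 29, 3), (370, 3, 14), (370, 3, 25), (370, 3, 29), (370, 3, 3), (4230, 18, 18), (4230, 18, 31), (4230, 31, 18), (4230, 31, 31), (530, 22, 22), (530, 22, 8), (530, 8, 22), (530, 8, 8)}
Selection mgr > mgr2: {(370, 14, 3), (370, 25, 14), (370, 25, 3), (370, 29, 14), (370, 29, 25), (370, 29, 3), (4230, 31, 18), (530, 22, 8)}
π_{mgr, salary, mgr2} gives {(14, 370, 3), (22, 530, 8), (25, 370, 14), (25, 370, 3), (29, 370, 14), (29, 370, 25), (29, 370, 3), (31, 4230, 18)}.

{(14, 370, 3), (22, 530, 8), (25, 370, 14), (25, 370, 3), (29, 370, 14), (29, 370, 25), (29, 370, 3), (31, 4230, 18)}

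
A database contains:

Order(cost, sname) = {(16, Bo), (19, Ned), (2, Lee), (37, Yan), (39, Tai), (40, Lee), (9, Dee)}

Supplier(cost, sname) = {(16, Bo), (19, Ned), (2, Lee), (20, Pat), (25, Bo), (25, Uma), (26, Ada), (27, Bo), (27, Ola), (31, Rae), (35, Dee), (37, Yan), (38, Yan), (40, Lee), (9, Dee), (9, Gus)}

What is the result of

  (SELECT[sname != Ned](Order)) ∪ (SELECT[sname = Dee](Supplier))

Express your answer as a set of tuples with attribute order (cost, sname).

{(16, Bo), (2, Lee), (35, Dee), (37, Yan), (39, Tai), (40, Lee), (9, Dee)}

σ[sname != Ned]: keep tuples satisfying sname != Ned → {(16, Bo), (2, Lee), (37, Yan), (39, Tai), (40, Lee), (9, Dee)}
σ[sname = Dee]: keep tuples satisfying sname = Dee → {(35, Dee), (9, Dee)}
Taking the union: {(16, Bo), (2, Lee), (35, Dee), (37, Yan), (39, Tai), (40, Lee), (9, Dee)}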